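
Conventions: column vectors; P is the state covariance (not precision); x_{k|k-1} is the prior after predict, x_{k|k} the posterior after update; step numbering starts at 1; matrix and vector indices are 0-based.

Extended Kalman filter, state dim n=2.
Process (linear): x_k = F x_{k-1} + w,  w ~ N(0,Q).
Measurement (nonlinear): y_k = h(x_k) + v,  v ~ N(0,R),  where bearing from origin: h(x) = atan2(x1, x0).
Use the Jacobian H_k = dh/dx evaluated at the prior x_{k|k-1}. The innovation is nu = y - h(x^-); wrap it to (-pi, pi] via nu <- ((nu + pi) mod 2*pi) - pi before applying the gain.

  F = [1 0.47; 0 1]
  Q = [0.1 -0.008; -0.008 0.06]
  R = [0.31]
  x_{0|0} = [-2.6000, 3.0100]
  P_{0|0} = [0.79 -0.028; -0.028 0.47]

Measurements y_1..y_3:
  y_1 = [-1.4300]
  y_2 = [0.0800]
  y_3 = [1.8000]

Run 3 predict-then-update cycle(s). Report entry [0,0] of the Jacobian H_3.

H_jac[0,0] = -0.2820

step 1: x^-=[-1.1853, 3.0100]  P^-=[0.9675 0.1849; 0.1849 0.5300]  H_jac=[-0.2876 -0.1133]  S=[0.4089]  K=[-0.7318; -0.2769]  nu=[2.9072]  x^+=[-3.3128, 2.2050]  P^+=[0.7485 0.1021; 0.1021 0.4987]
step 2: x^-=[-2.2764, 2.2050]  P^-=[1.0546 0.3284; 0.3284 0.5587]  H_jac=[-0.2195 -0.2266]  S=[0.4222]  K=[-0.7247; -0.4707]  nu=[-2.2921]  x^+=[-0.6154, 3.2838]  P^+=[0.8329 0.1844; 0.1844 0.4651]
step 3: x^-=[0.9280, 3.2838]  P^-=[1.2090 0.3950; 0.3950 0.5251]  H_jac=[-0.2820 0.0797]  S=[0.3917]  K=[-0.7900; -0.1776]  nu=[0.5046]  x^+=[0.5293, 3.1942]  P^+=[0.9645 0.3401; 0.3401 0.5128]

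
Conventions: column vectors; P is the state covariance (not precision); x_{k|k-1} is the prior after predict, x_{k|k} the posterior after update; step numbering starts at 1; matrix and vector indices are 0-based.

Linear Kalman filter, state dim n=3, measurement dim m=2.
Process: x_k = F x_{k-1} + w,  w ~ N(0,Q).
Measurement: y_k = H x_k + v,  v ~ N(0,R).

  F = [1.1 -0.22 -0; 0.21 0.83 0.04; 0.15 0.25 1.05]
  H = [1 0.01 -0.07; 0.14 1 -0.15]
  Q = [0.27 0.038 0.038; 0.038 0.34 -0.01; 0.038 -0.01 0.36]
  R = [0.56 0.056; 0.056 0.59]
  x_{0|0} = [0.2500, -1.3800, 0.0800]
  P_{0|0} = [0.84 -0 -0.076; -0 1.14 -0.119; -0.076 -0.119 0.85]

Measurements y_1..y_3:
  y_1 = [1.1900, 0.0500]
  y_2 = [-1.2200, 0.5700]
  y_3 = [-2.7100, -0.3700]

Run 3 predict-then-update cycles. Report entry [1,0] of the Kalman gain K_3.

K[1,0] = -0.0418

step 1: x^-=[0.5786, -1.0897, -0.2235]  P^-=[1.3416 0.0216 0.0536; 0.0216 1.1546 0.1666; 0.0536 0.1666 1.3009]  S=[1.9008 0.2702; 0.2702 1.7539]  K=[0.7030 0.0065; -0.0823 0.6584; -0.0175 -0.0093]  nu=[0.6067, 1.0252]  x^+=[1.0118, -0.4646, -0.2436]  P^+=[0.3996 -0.0009 0.0789; -0.0009 0.4106 0.1775; 0.0789 0.1775 1.3000]
step 2: x^-=[1.2152, -0.1829, -0.2202]  P^-=[0.7738 0.0565 0.1313; 0.0565 0.6554 0.3166; 0.1313 0.3166 1.9459]  S=[1.3257 0.2043; 0.2043 1.2196]  K=[0.5737 0.0229; -0.0482 0.5130; -0.0070 0.0365]  nu=[-2.4488, 0.5498]  x^+=[-0.1770, 0.2172, -0.1831]  P^+=[0.3315 0.0189 0.1313; 0.0189 0.3415 0.2944; 0.1313 0.2944 1.9443]
step 3: x^-=[-0.2425, 0.1357, -0.1645]  P^-=[0.6785 0.0718 0.1621; 0.0718 0.6213 0.4456; 0.1621 0.4456 2.7298]  S=[1.2301 0.2000; 0.2000 1.1657]  K=[0.5381 0.0299; -0.0418 0.4915; -0.0289 0.0554]  nu=[-2.4804, -0.4965]  x^+=[-1.5920, -0.0045, -0.1203]  P^+=[0.3149 0.0297 0.1736; 0.0297 0.3458 0.4156; 0.1736 0.4156 2.7258]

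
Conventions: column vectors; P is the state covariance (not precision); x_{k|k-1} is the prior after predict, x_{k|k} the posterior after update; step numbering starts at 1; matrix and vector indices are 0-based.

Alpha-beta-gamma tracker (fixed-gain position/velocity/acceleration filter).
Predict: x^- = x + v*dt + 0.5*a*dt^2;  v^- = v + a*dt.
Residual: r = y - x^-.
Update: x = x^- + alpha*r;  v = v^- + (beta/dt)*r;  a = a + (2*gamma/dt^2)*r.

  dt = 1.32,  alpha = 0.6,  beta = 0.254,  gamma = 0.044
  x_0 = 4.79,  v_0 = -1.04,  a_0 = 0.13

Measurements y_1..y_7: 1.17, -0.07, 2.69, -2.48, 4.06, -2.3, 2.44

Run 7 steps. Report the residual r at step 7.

step 1: x_pred=3.5305  r=-2.3605  x^+=2.1142  v^+=-1.3226  a^+=0.0108
step 2: x_pred=0.3777  r=-0.4477  x^+=0.1091  v^+=-1.3945  a^+=-0.0118
step 3: x_pred=-1.7420  r=4.4320  x^+=0.9172  v^+=-0.5573  a^+=0.2120
step 4: x_pred=0.3662  r=-2.8462  x^+=-1.3415  v^+=-0.8252  a^+=0.0683
step 5: x_pred=-2.3712  r=6.4312  x^+=1.4875  v^+=0.5025  a^+=0.3931
step 6: x_pred=2.4932  r=-4.7932  x^+=-0.3827  v^+=0.0990  a^+=0.1510
step 7: x_pred=-0.1205  r=2.5605  x^+=1.4158  v^+=0.7910  a^+=0.2803

resid = 2.5605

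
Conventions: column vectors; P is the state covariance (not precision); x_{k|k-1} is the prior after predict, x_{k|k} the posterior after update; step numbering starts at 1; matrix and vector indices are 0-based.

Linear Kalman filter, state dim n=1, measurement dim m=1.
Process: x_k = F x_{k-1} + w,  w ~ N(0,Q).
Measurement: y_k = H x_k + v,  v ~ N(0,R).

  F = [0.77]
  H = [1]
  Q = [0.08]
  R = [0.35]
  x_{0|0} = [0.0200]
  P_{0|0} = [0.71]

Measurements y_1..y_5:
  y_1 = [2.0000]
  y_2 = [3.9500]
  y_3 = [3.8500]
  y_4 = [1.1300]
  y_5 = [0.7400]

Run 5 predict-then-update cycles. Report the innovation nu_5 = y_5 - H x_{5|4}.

step 1: x^-=[0.0154]  P^-=[0.5010]  S=[0.8510]  K=[0.5887]  nu=[1.9846]  x^+=[1.1837]  P^+=[0.2060]
step 2: x^-=[0.9115]  P^-=[0.2022]  S=[0.5522]  K=[0.3661]  nu=[3.0385]  x^+=[2.0240]  P^+=[0.1281]
step 3: x^-=[1.5585]  P^-=[0.1560]  S=[0.5060]  K=[0.3083]  nu=[2.2915]  x^+=[2.2649]  P^+=[0.1079]
step 4: x^-=[1.7440]  P^-=[0.1440]  S=[0.4940]  K=[0.2915]  nu=[-0.6140]  x^+=[1.5650]  P^+=[0.1020]
step 5: x^-=[1.2051]  P^-=[0.1405]  S=[0.4905]  K=[0.2864]  nu=[-0.4651]  x^+=[1.0719]  P^+=[0.1002]

innov = [-0.4651]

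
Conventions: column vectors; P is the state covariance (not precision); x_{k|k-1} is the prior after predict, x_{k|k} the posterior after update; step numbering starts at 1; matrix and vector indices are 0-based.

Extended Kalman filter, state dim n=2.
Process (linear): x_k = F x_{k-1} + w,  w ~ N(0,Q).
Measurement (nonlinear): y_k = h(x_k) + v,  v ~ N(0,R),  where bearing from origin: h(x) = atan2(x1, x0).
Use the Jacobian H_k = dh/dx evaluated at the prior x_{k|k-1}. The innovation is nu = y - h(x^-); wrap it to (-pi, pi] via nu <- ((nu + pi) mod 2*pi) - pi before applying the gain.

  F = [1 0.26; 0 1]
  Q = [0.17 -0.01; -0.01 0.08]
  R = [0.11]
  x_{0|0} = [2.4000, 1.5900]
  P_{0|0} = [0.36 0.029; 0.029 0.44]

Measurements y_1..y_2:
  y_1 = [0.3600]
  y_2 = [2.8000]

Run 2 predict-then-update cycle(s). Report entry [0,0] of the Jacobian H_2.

step 1: x^-=[2.8134, 1.5900]  P^-=[0.5748 0.1334; 0.1334 0.5200]  H_jac=[-0.1523 0.2694]  S=[0.1501]  K=[-0.3436; 0.7979]  nu=[-0.1544]  x^+=[2.8665, 1.4668]  P^+=[0.5571 0.1746; 0.1746 0.4244]
step 2: x^-=[3.2478, 1.4668]  P^-=[0.8466 0.2749; 0.2749 0.5044]  H_jac=[-0.1155 0.2557]  S=[0.1380]  K=[-0.1990; 0.7045]  nu=[2.3758]  x^+=[2.7750, 3.1405]  P^+=[0.8411 0.2943; 0.2943 0.4359]

H_jac[0,0] = -0.1155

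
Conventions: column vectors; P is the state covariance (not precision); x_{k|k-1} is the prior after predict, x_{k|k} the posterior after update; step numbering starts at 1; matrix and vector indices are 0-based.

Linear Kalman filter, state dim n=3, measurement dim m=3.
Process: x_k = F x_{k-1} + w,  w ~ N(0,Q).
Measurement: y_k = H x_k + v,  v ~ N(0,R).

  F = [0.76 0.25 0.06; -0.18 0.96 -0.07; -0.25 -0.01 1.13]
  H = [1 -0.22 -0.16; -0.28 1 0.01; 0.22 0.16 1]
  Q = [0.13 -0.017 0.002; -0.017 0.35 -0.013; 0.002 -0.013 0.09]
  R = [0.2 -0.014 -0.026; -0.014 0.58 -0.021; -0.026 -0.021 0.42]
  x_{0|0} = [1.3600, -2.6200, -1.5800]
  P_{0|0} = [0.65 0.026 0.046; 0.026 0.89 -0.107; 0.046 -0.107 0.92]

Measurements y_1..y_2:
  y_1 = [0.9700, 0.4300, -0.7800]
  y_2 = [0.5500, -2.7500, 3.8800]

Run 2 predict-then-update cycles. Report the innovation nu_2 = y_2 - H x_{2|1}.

innov = [-0.0735, -2.1888, 5.4332]

step 1: x^-=[0.2838, -2.6494, -2.0992]  P^-=[0.5752 0.1144 -0.0545; 0.1144 1.2023 -0.1960; -0.0545 -0.1960 1.2820]  S=[0.8196 -0.2914 -0.1386; -0.2914 1.7599 -0.0123; -0.1386 -0.0123 1.6820]  K=[0.7353 0.0957 0.1150; 0.1016 0.6809 0.0262; -0.1854 -0.1210 0.7203]  nu=[-0.2325, 3.1799, 1.6807]  x^+=[0.6105, -0.4639, -1.2305]  P^+=[0.1585 0.0874 -0.0217; 0.0874 0.4183 -0.0921; -0.0217 -0.0921 0.3294]
step 2: x^-=[0.2742, -0.4691, -1.5384]  P^-=[0.2773 0.1179 -0.0572; 0.1179 0.7239 -0.1527; -0.0572 -0.1527 0.5353]  S=[0.4818 -0.1050 -0.0807; -0.1050 1.2570 -0.0333; -0.0807 -0.0333 0.9215]  K=[0.5716 0.0813 0.0776; 0.0887 0.5563 0.0160; -0.1620 -0.1042 0.5228]  nu=[-0.0735, -2.1888, 5.4332]  x^+=[0.4755, -1.6063, 1.5418]  P^+=[0.1234 0.0723 -0.0227; 0.0723 0.3421 -0.0779; -0.0227 -0.0779 0.2434]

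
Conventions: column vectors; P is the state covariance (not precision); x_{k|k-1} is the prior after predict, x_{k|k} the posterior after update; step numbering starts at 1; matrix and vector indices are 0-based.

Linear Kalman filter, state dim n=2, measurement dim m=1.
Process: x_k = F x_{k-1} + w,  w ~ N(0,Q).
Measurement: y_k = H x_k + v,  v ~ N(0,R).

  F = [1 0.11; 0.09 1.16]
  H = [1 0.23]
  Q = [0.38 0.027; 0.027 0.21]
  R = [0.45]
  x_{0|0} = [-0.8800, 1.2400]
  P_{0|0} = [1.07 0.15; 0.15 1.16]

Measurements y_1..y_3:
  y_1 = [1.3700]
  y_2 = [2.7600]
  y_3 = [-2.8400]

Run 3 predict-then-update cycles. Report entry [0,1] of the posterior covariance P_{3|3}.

P_post[0,1] = -0.3323

step 1: x^-=[-0.7436, 1.3592]  P^-=[1.4970 0.4468; 0.4468 1.8109]  S=[2.2484]  K=[0.7115; 0.3840]  nu=[1.8010]  x^+=[0.5379, 2.0507]  P^+=[0.3587 -0.1675; -0.1675 1.4794]
step 2: x^-=[0.7635, 2.4272]  P^-=[0.7198 0.0521; 0.0521 2.1686]  S=[1.3085]  K=[0.5592; 0.4210]  nu=[1.4383]  x^+=[1.5678, 3.0328]  P^+=[0.3105 -0.2560; -0.2560 1.9367]
step 3: x^-=[1.9014, 3.6592]  P^-=[0.6577 0.0026; 0.0026 2.7650]  S=[1.2551]  K=[0.5245; 0.5088]  nu=[-5.5830]  x^+=[-1.0266, 0.8187]  P^+=[0.3124 -0.3323; -0.3323 2.4402]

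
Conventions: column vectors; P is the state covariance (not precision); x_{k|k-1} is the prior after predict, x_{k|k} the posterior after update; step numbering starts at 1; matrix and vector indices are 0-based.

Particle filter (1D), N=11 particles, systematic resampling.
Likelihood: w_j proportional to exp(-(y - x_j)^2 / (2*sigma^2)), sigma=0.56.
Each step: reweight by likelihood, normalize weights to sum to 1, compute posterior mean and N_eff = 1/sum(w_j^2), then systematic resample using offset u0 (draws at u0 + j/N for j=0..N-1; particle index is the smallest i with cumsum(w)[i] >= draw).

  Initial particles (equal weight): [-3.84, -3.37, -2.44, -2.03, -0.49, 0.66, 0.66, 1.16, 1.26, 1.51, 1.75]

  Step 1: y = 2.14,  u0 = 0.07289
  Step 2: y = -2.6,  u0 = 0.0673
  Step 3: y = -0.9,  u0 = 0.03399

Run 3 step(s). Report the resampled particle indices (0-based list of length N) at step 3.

step 1: w=[0.0000, 0.0000, 0.0000, 0.0000, 0.0000, 0.0162, 0.0162, 0.1148, 0.1544, 0.2819, 0.4165]  mean=1.5037  Neff=3.4420  idx=[7, 8, 8, 9, 9, 9, 10, 10, 10, 10, 10]
step 2: w=[0.6124, 0.1817, 0.1817, 0.0076, 0.0076, 0.0076, 0.0003, 0.0003, 0.0003, 0.0003, 0.0003]  mean=1.2052  Neff=2.2666  idx=[0, 0, 0, 0, 0, 0, 1, 1, 2, 2, 3]
step 3: w=[0.1231, 0.1231, 0.1231, 0.1231, 0.1231, 0.1231, 0.0628, 0.0628, 0.0628, 0.0628, 0.0102]  mean=1.1887  Neff=9.3630  idx=[0, 1, 1, 2, 3, 3, 4, 5, 6, 7, 9]

resampled_idx = [0, 1, 1, 2, 3, 3, 4, 5, 6, 7, 9]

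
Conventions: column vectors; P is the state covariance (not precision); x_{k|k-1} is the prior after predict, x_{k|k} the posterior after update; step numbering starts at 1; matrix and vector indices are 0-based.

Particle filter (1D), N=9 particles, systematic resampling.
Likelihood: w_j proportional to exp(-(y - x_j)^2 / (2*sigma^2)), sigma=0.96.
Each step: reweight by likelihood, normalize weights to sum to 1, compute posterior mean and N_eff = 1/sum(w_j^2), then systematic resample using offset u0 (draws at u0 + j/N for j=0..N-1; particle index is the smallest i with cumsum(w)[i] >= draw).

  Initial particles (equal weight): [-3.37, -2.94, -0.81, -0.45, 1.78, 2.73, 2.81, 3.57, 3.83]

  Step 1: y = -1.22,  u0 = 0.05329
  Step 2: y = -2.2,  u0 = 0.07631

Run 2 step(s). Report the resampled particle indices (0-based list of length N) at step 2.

resampled_idx = [0, 0, 1, 2, 3, 4, 5, 6, 8]

step 1: w=[0.0422, 0.1042, 0.4735, 0.3760, 0.0039, 0.0001, 0.0001, 0.0000, 0.0000]  mean=-0.9938  Neff=2.6442  idx=[1, 2, 2, 2, 2, 2, 3, 3, 3]
step 2: w=[0.2424, 0.1144, 0.1144, 0.1144, 0.1144, 0.1144, 0.0619, 0.0619, 0.0619]  mean=-1.2594  Neff=7.3719  idx=[0, 0, 1, 2, 3, 4, 5, 6, 8]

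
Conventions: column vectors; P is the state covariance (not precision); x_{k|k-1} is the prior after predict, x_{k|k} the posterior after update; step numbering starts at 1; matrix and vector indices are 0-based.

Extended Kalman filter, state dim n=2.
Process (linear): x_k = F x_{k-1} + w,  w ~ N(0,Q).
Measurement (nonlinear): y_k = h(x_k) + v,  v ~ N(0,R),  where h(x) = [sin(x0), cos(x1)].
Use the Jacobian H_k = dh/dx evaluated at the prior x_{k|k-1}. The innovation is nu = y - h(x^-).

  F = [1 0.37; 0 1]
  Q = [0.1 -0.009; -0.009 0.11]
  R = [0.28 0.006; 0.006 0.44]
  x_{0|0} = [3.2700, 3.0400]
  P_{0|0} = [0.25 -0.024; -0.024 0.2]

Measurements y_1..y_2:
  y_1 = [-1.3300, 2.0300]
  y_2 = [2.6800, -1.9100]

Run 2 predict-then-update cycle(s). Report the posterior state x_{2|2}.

step 1: x^-=[4.3948, 3.0400]  P^-=[0.3596 0.0410; 0.0410 0.3100]  H_jac=[-0.3123 0.0000; 0.0000 -0.1014]  S=[0.3151 0.0073; 0.0073 0.4432]  K=[-0.3564 -0.0035; -0.0390 -0.0703]  nu=[-0.3800, 3.0248]  x^+=[4.5196, 2.8422]  P^+=[0.3196 0.0363; 0.0363 0.3073]
step 2: x^-=[5.5712, 2.8422]  P^-=[0.4885 0.1410; 0.1410 0.4173]  H_jac=[0.7571 0.0000; 0.0000 -0.2950]  S=[0.5600 -0.0255; -0.0255 0.4763]  K=[0.6581 -0.0521; 0.1793 -0.2488]  nu=[3.3333, -0.9545]  x^+=[7.8145, 3.6774]  P^+=[0.2430 0.0644; 0.0644 0.3675]

x_post = [7.8145, 3.6774]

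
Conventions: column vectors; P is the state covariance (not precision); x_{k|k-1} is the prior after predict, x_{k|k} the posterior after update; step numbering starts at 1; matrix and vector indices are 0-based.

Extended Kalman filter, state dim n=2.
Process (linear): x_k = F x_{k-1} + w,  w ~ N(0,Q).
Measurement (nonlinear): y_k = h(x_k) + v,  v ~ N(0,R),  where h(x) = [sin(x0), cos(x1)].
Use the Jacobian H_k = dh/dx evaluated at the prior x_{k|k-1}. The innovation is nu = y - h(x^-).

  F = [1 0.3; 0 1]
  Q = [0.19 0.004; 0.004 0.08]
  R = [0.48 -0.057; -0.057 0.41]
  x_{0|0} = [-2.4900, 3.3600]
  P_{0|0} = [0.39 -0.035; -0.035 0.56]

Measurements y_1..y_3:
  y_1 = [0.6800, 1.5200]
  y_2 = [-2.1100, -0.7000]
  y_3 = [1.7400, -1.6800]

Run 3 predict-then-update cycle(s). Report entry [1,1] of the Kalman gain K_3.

K[1,1] = 0.3953

step 1: x^-=[-1.4820, 3.3600]  P^-=[0.6094 0.1370; 0.1370 0.6400]  H_jac=[0.0887 0.0000; 0.0000 0.2167]  S=[0.4848 -0.0544; -0.0544 0.4400]  K=[0.1207 0.0824; 0.0612 0.3227]  nu=[1.6761, 2.4962]  x^+=[-1.0741, 4.2682]  P^+=[0.6004 0.1241; 0.1241 0.5945]
step 2: x^-=[0.2064, 4.2682]  P^-=[0.9184 0.3065; 0.3065 0.6745]  H_jac=[0.9788 0.0000; 0.0000 0.9030]  S=[1.3598 0.2138; 0.2138 0.9599]  K=[0.6381 0.1461; 0.1252 0.6066]  nu=[-2.3149, -0.2703]  x^+=[-1.3102, 3.8144]  P^+=[0.3044 0.0261; 0.0261 0.2675]
step 3: x^-=[-0.1658, 3.8144]  P^-=[0.5341 0.1103; 0.1103 0.3475]  H_jac=[0.9863 0.0000; 0.0000 0.6232]  S=[0.9996 0.0108; 0.0108 0.5450]  K=[0.5258 0.1157; 0.1046 0.3953]  nu=[1.9051, -0.8979]  x^+=[0.7319, 3.6587]  P^+=[0.2492 0.0281; 0.0281 0.2505]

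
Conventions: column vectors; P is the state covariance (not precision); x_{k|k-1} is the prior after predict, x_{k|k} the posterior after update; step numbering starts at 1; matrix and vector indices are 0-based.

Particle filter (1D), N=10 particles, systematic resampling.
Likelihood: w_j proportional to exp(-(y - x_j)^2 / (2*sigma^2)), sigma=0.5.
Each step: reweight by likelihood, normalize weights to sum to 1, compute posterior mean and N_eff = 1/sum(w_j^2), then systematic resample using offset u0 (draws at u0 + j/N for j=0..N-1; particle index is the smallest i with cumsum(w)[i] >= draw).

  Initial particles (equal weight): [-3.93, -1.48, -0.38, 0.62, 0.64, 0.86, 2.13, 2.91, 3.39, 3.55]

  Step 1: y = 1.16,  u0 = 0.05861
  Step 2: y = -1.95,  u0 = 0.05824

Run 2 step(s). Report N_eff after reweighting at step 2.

step 1: w=[0.0000, 0.0000, 0.0041, 0.2609, 0.2722, 0.3905, 0.0712, 0.0010, 0.0000, 0.0000]  mean=0.8250  Neff=3.3358  idx=[3, 3, 3, 4, 4, 5, 5, 5, 5, 6]
step 2: w=[0.2029, 0.2029, 0.2029, 0.1650, 0.1650, 0.0153, 0.0153, 0.0153, 0.0153, 0.0000]  mean=0.6413  Neff=5.5905  idx=[0, 0, 1, 1, 2, 2, 3, 3, 4, 6]

N_eff = 5.5905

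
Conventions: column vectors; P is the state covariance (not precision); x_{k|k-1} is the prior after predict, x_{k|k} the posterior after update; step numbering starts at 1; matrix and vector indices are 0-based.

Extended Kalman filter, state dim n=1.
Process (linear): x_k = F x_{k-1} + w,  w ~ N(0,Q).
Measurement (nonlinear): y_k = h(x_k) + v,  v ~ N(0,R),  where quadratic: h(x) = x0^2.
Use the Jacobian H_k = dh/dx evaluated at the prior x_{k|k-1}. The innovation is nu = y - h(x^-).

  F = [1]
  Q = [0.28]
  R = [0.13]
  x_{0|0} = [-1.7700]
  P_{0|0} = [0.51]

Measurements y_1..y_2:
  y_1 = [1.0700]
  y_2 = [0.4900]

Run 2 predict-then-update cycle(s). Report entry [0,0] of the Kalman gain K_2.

step 1: x^-=[-1.7700]  P^-=[0.7900]  H_jac=[-3.5400]  S=[10.0300]  K=[-0.2788]  nu=[-2.0629]  x^+=[-1.1948]  P^+=[0.0102]
step 2: x^-=[-1.1948]  P^-=[0.2902]  H_jac=[-2.3896]  S=[1.7874]  K=[-0.3880]  nu=[-0.9376]  x^+=[-0.8310]  P^+=[0.0211]

K[0,0] = -0.3880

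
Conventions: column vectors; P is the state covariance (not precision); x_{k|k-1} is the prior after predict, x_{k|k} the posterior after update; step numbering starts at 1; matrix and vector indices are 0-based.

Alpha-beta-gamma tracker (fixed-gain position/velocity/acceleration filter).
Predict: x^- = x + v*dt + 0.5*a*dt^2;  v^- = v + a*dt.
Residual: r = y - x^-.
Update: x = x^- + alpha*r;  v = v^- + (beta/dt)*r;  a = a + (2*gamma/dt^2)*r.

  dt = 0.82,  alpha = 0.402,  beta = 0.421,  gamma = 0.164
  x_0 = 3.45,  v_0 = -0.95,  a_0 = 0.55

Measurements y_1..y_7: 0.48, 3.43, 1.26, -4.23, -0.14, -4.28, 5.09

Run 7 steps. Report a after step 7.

a_post = 5.1111

step 1: x_pred=2.8559  r=-2.3759  x^+=1.9008  v^+=-1.7188  a^+=-0.6090
step 2: x_pred=0.2866  r=3.1434  x^+=1.5503  v^+=-0.6043  a^+=0.9244
step 3: x_pred=1.3655  r=-0.1055  x^+=1.3231  v^+=0.0995  a^+=0.8729
step 4: x_pred=1.6981  r=-5.9281  x^+=-0.6850  v^+=-2.2283  a^+=-2.0189
step 5: x_pred=-3.1909  r=3.0509  x^+=-1.9644  v^+=-2.3174  a^+=-0.5306
step 6: x_pred=-4.0431  r=-0.2369  x^+=-4.1383  v^+=-2.8741  a^+=-0.6462
step 7: x_pred=-6.7123  r=11.8023  x^+=-1.9678  v^+=2.6555  a^+=5.1111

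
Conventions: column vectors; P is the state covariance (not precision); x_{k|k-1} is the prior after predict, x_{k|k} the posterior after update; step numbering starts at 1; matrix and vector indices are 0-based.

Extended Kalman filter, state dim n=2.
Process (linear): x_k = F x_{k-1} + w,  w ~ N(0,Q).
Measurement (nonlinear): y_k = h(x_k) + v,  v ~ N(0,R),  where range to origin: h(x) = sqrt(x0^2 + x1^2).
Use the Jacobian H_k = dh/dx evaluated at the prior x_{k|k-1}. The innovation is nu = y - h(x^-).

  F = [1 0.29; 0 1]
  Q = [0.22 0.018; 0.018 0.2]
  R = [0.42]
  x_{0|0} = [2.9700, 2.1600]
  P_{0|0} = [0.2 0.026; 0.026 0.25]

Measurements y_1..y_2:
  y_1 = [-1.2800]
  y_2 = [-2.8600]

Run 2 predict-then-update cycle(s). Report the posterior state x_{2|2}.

step 1: x^-=[3.5964, 2.1600]  P^-=[0.4561 0.1165; 0.1165 0.4500]  H_jac=[0.8573 0.5149]  S=[0.9773]  K=[0.4614; 0.3393]  nu=[-5.4752]  x^+=[1.0699, 0.3025]  P^+=[0.2480 -0.0365; -0.0365 0.3375]
step 2: x^-=[1.1576, 0.3025]  P^-=[0.4752 0.0794; 0.0794 0.5375]  H_jac=[0.9675 0.2528]  S=[0.9380]  K=[0.5115; 0.2268]  nu=[-4.0565]  x^+=[-0.9175, -0.6173]  P^+=[0.2298 -0.0294; -0.0294 0.4893]

x_post = [-0.9175, -0.6173]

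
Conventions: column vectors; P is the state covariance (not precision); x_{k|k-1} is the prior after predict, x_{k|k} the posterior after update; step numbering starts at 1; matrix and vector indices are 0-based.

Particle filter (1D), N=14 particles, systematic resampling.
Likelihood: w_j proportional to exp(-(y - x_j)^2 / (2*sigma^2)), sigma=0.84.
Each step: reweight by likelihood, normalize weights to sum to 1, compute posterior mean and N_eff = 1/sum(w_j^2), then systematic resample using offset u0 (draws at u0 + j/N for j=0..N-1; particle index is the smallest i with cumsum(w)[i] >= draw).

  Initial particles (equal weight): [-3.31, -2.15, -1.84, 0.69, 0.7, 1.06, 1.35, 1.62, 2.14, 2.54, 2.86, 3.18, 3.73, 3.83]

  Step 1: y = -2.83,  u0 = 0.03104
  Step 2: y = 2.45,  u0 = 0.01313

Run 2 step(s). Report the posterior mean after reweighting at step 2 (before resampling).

step 1: w=[0.4104, 0.3482, 0.2413, 0.0001, 0.0001, 0.0000, 0.0000, 0.0000, 0.0000, 0.0000, 0.0000, 0.0000, 0.0000, 0.0000]  mean=-2.5508  Neff=2.8747  idx=[0, 0, 0, 0, 0, 0, 1, 1, 1, 1, 1, 2, 2, 2]
step 2: w=[0.0000, 0.0000, 0.0000, 0.0000, 0.0000, 0.0000, 0.0382, 0.0382, 0.0382, 0.0382, 0.0382, 0.2696, 0.2696, 0.2696]  mean=-1.8993  Neff=4.4379  idx=[6, 8, 10, 11, 11, 11, 11, 12, 12, 12, 12, 13, 13, 13]

post_mean = -1.8993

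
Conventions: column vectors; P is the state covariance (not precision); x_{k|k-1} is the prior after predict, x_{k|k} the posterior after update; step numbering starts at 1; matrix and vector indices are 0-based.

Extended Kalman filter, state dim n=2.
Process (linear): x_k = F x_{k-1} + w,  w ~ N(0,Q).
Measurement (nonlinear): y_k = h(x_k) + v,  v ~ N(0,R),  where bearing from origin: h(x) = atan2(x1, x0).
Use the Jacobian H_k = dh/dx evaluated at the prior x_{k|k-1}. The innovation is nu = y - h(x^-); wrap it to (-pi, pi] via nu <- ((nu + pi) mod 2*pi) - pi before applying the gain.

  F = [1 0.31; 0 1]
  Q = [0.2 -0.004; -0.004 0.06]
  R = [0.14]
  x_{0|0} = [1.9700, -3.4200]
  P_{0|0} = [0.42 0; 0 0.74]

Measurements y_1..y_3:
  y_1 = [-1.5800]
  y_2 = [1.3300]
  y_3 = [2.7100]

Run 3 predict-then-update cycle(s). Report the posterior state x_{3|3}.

step 1: x^-=[0.9098, -3.4200]  P^-=[0.6911 0.2254; 0.2254 0.8000]  H_jac=[0.2731 0.0726]  S=[0.2047]  K=[1.0019; 0.5846]  nu=[-0.2692]  x^+=[0.6401, -3.5774]  P^+=[0.4856 0.1055; 0.1055 0.7300]
step 2: x^-=[-0.4689, -3.5774]  P^-=[0.8212 0.3278; 0.3278 0.7900]  H_jac=[0.2748 -0.0360]  S=[0.1966]  K=[1.0881; 0.3135]  nu=[3.0311]  x^+=[2.8292, -2.6270]  P^+=[0.5885 0.2608; 0.2608 0.7707]
step 3: x^-=[2.0148, -2.6270]  P^-=[1.0242 0.4957; 0.4957 0.8307]  H_jac=[0.2397 0.1838]  S=[0.2706]  K=[1.2440; 1.0034]  nu=[-2.6567]  x^+=[-1.2900, -5.2927]  P^+=[0.6055 0.1579; 0.1579 0.5583]

x_post = [-1.2900, -5.2927]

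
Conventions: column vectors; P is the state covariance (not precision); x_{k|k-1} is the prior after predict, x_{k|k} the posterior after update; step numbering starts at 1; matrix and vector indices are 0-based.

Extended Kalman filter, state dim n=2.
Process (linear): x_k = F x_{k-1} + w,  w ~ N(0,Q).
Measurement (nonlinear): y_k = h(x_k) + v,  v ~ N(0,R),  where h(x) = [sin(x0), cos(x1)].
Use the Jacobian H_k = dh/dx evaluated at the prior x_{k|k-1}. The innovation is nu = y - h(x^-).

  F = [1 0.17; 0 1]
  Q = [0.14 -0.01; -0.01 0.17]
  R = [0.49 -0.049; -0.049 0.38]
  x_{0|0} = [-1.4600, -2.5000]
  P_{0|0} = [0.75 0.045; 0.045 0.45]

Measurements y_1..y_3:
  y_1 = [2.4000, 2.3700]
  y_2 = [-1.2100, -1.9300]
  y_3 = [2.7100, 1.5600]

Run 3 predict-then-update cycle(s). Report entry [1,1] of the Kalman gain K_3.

step 1: x^-=[-1.8850, -2.5000]  P^-=[0.9183 0.1115; 0.1115 0.6200]  H_jac=[-0.3091 0.0000; 0.0000 0.5985]  S=[0.5777 -0.0696; -0.0696 0.6021]  K=[-0.4847 0.0548; 0.0148 0.6180]  nu=[3.3510, 3.1711]  x^+=[-3.3354, -0.4905]  P^+=[0.7771 0.0745; 0.0745 0.3912]
step 2: x^-=[-3.4188, -0.4905]  P^-=[0.9537 0.1310; 0.1310 0.5612]  H_jac=[-0.9618 0.0000; 0.0000 0.4711]  S=[1.3723 -0.1083; -0.1083 0.5045]  K=[-0.6702 -0.0216; -0.0513 0.5129]  nu=[-1.4836, -2.8121]  x^+=[-2.3637, -1.8568]  P^+=[0.3403 0.0523; 0.0523 0.4191]
step 3: x^-=[-2.6793, -1.8568]  P^-=[0.5102 0.1135; 0.1135 0.5891]  H_jac=[-0.8951 0.0000; 0.0000 0.9594]  S=[0.8987 -0.1465; -0.1465 0.9222]  K=[-0.5019 0.0384; -0.0135 0.6107]  nu=[3.1560, 1.8422]  x^+=[-4.1925, -0.7745]  P^+=[0.2768 0.0408; 0.0408 0.2426]

K[1,1] = 0.6107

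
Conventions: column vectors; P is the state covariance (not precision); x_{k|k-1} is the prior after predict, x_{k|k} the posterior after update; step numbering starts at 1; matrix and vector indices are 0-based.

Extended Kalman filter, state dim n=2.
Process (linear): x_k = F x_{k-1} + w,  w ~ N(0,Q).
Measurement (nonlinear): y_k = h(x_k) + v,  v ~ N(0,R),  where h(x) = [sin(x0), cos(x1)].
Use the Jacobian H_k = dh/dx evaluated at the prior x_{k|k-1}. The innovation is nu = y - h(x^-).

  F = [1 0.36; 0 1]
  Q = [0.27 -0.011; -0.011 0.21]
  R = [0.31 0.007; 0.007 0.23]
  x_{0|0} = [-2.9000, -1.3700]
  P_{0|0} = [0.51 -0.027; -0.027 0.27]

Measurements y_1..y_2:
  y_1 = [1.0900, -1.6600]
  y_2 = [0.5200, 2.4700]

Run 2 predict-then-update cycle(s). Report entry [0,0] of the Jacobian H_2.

H_jac[0,0] = 0.3027

step 1: x^-=[-3.3932, -1.3700]  P^-=[0.7956 0.0592; 0.0592 0.4800]  H_jac=[-0.9685 0.0000; 0.0000 0.9799]  S=[1.0562 -0.0492; -0.0492 0.6909]  K=[-0.7280 0.0321; -0.0227 0.6792]  nu=[0.8410, -1.8594]  x^+=[-4.0652, -2.6519]  P^+=[0.2328 0.0023; 0.0023 0.1592]
step 2: x^-=[-5.0199, -2.6519]  P^-=[0.5251 0.0487; 0.0487 0.3692]  H_jac=[0.3027 0.0000; 0.0000 0.4703]  S=[0.3581 0.0139; 0.0139 0.3117]  K=[0.4418 0.0537; 0.0195 0.5563]  nu=[-0.4331, 3.3525]  x^+=[-5.0312, -0.7953]  P^+=[0.4537 0.0328; 0.0328 0.2723]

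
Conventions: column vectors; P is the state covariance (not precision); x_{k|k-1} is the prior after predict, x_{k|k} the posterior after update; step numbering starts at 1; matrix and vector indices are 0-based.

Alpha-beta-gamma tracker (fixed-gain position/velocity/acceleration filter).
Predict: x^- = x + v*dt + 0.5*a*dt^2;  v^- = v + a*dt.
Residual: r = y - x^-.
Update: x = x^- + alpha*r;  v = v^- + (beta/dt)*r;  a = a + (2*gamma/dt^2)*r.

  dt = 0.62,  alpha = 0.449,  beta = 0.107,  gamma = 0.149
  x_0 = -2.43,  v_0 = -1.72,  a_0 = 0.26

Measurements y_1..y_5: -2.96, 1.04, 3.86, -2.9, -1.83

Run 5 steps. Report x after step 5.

step 1: x_pred=-3.4464  r=0.4864  x^+=-3.2280  v^+=-1.4749  a^+=0.6371
step 2: x_pred=-4.0200  r=5.0600  x^+=-1.7480  v^+=-0.2066  a^+=4.5598
step 3: x_pred=-0.9998  r=4.8598  x^+=1.1823  v^+=3.4592  a^+=8.3272
step 4: x_pred=4.9274  r=-7.8274  x^+=1.4129  v^+=7.2712  a^+=2.2591
step 5: x_pred=6.3552  r=-8.1852  x^+=2.6801  v^+=7.2592  a^+=-4.0864

x_post = 2.6801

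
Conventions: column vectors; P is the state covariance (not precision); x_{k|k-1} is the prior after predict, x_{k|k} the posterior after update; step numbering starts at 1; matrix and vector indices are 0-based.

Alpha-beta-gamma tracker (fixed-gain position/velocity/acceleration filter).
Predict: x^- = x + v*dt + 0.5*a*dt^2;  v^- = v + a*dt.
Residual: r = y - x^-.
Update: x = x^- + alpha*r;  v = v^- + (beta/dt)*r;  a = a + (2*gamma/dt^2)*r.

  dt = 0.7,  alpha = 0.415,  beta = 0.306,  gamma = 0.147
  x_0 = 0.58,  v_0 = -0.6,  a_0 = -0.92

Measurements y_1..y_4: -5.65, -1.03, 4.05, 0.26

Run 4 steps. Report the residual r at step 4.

step 1: x_pred=-0.0654  r=-5.5846  x^+=-2.3830  v^+=-3.6853  a^+=-4.2708
step 2: x_pred=-6.0090  r=4.9790  x^+=-3.9427  v^+=-4.4983  a^+=-1.2833
step 3: x_pred=-7.4059  r=11.4559  x^+=-2.6517  v^+=-0.3887  a^+=5.5902
step 4: x_pred=-1.5542  r=1.8142  x^+=-0.8013  v^+=4.3175  a^+=6.6787

resid = 1.8142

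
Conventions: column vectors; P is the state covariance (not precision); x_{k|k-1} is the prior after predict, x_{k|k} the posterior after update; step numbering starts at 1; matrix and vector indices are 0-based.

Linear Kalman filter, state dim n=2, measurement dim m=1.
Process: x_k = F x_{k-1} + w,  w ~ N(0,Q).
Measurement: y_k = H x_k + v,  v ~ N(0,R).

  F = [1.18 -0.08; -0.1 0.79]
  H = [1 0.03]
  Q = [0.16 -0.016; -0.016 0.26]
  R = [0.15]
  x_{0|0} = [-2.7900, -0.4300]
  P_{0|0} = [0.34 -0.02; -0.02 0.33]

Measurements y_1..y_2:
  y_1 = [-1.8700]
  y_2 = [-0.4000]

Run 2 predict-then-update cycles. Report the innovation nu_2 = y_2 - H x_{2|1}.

step 1: x^-=[-3.2578, -0.0607]  P^-=[0.6393 -0.0958; -0.0958 0.4725]  S=[0.7840]  K=[0.8118; -0.1041]  nu=[1.3896]  x^+=[-2.1297, -0.2053]  P^+=[0.1227 -0.0295; -0.0295 0.4640]
step 2: x^-=[-2.4966, 0.0507]  P^-=[0.3393 -0.0876; -0.0876 0.5555]  S=[0.4846]  K=[0.6948; -0.1463]  nu=[2.0951]  x^+=[-1.0409, -0.2558]  P^+=[0.1054 -0.0383; -0.0383 0.5451]

innov = [2.0951]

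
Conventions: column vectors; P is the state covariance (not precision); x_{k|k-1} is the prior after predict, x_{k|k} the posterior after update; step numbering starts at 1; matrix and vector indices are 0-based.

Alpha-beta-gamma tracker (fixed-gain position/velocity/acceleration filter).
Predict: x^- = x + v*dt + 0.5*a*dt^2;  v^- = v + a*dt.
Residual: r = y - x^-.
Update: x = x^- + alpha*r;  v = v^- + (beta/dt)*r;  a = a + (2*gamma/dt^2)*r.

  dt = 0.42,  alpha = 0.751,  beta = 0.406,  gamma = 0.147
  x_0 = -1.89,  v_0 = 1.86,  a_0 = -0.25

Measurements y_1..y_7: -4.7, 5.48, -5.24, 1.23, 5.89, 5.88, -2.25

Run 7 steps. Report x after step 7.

x_post = 0.8265

step 1: x_pred=-1.1308  r=-3.5692  x^+=-3.8113  v^+=-1.6952  a^+=-6.1986
step 2: x_pred=-5.0700  r=10.5500  x^+=2.8531  v^+=5.8997  a^+=11.3847
step 3: x_pred=6.3351  r=-11.5751  x^+=-2.3578  v^+=-0.5079  a^+=-7.9071
step 4: x_pred=-3.2685  r=4.4985  x^+=0.1099  v^+=0.5197  a^+=-0.4095
step 5: x_pred=0.2920  r=5.5980  x^+=4.4961  v^+=5.7591  a^+=8.9205
step 6: x_pred=7.7017  r=-1.8217  x^+=6.3336  v^+=7.7447  a^+=5.8843
step 7: x_pred=10.1054  r=-12.3554  x^+=0.8265  v^+=-1.7274  a^+=-14.7080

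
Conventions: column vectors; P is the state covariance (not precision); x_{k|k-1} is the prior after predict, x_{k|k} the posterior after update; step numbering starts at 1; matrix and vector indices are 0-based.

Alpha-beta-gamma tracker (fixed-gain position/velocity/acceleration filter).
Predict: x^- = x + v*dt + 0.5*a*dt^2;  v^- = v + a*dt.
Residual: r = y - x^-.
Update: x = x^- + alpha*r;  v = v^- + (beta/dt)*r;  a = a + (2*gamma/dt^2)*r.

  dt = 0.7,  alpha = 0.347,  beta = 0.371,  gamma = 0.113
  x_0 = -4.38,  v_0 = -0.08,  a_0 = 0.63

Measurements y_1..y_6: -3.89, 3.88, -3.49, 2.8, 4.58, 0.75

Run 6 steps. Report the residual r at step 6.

step 1: x_pred=-4.2816  r=0.3916  x^+=-4.1457  v^+=0.5686  a^+=0.8106
step 2: x_pred=-3.5491  r=7.4291  x^+=-0.9712  v^+=5.0735  a^+=4.2371
step 3: x_pred=3.6183  r=-7.1083  x^+=1.1517  v^+=4.2721  a^+=0.9586
step 4: x_pred=4.3770  r=-1.5770  x^+=3.8298  v^+=4.1073  a^+=0.2313
step 5: x_pred=6.7615  r=-2.1815  x^+=6.0046  v^+=3.1129  a^+=-0.7749
step 6: x_pred=7.9937  r=-7.2437  x^+=5.4802  v^+=-1.2687  a^+=-4.1159

resid = -7.2437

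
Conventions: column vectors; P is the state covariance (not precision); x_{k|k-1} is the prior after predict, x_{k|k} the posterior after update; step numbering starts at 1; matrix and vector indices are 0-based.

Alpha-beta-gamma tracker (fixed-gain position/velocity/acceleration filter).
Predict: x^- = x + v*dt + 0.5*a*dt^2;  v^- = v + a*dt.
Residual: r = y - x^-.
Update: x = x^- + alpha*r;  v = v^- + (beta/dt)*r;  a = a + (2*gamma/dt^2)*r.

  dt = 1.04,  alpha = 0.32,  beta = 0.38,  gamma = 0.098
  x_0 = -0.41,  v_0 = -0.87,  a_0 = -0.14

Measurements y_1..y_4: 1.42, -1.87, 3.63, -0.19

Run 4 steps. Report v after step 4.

v_post = 1.4767

step 1: x_pred=-1.3905  r=2.8105  x^+=-0.4911  v^+=0.0113  a^+=0.3693
step 2: x_pred=-0.2797  r=-1.5903  x^+=-0.7886  v^+=-0.1857  a^+=0.0811
step 3: x_pred=-0.9378  r=4.5678  x^+=0.5239  v^+=1.5677  a^+=0.9089
step 4: x_pred=2.6458  r=-2.8358  x^+=1.7383  v^+=1.4767  a^+=0.3950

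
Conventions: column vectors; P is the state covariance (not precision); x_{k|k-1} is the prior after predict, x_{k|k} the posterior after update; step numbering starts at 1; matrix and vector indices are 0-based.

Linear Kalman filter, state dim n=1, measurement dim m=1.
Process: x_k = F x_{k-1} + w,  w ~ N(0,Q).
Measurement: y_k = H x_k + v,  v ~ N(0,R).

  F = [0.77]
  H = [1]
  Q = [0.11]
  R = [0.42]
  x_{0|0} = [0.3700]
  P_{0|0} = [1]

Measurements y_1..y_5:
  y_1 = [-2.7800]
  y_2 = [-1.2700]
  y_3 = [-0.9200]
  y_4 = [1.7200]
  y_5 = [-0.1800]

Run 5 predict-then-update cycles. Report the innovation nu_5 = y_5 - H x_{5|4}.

innov = [-0.2071]

step 1: x^-=[0.2849]  P^-=[0.7029]  S=[1.1229]  K=[0.6260]  nu=[-3.0649]  x^+=[-1.6336]  P^+=[0.2629]
step 2: x^-=[-1.2579]  P^-=[0.2659]  S=[0.6859]  K=[0.3876]  nu=[-0.0121]  x^+=[-1.2626]  P^+=[0.1628]
step 3: x^-=[-0.9722]  P^-=[0.2065]  S=[0.6265]  K=[0.3296]  nu=[0.0522]  x^+=[-0.9550]  P^+=[0.1384]
step 4: x^-=[-0.7353]  P^-=[0.1921]  S=[0.6121]  K=[0.3138]  nu=[2.4553]  x^+=[0.0352]  P^+=[0.1318]
step 5: x^-=[0.0271]  P^-=[0.1881]  S=[0.6081]  K=[0.3094]  nu=[-0.2071]  x^+=[-0.0370]  P^+=[0.1299]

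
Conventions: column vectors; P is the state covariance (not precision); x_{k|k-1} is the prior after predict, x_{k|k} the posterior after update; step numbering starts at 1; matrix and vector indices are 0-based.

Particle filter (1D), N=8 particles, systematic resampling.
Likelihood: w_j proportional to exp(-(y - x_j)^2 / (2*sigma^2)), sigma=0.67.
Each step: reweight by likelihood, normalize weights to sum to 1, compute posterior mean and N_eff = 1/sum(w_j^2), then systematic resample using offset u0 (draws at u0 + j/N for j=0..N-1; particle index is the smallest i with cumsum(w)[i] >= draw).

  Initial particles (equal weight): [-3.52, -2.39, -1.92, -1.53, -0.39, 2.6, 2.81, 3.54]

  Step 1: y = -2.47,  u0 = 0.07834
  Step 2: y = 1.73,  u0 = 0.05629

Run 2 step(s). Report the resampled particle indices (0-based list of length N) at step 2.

resampled_idx = [5, 7, 7, 7, 7, 7, 7, 7]

step 1: w=[0.1230, 0.4169, 0.2998, 0.1569, 0.0034, 0.0000, 0.0000, 0.0000]  mean=-2.2463  Neff=3.2954  idx=[0, 1, 1, 1, 2, 2, 2, 3]
step 2: w=[0.0000, 0.0007, 0.0007, 0.0007, 0.0432, 0.0432, 0.0432, 0.8683]  mean=-1.5824  Neff=1.3166  idx=[5, 7, 7, 7, 7, 7, 7, 7]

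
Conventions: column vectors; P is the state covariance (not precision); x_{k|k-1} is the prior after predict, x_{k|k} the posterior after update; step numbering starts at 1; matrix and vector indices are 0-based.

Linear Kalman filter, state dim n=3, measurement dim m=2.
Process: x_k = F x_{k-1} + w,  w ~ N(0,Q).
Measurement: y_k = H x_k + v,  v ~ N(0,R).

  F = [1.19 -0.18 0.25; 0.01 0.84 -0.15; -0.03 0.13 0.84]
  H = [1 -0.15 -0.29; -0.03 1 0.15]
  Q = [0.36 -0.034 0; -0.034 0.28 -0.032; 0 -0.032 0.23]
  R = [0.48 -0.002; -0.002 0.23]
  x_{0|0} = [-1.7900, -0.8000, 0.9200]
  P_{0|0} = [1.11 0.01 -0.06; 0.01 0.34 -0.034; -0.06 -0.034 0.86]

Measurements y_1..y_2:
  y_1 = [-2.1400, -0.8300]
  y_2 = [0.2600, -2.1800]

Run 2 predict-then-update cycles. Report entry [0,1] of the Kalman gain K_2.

K[0,1] = -0.0216

step 1: x^-=[-1.7561, -0.8279, 0.7225]  P^-=[1.9597 -0.0920 0.0791; -0.0920 0.5483 -0.1279; 0.0791 -0.1279 0.8391]  S=[2.4932 -0.2194; -0.2194 0.7654]  K=[0.7862 0.0439; 0.0063 0.6967; -0.0602 -0.0230]  nu=[-0.2986, -0.1632]  x^+=[-1.9980, -0.9435, 0.7442]  P^+=[0.4322 -0.0075 0.1933; -0.0075 0.1786 -0.1239; 0.1933 -0.1239 0.8303]
step 2: x^-=[-2.0217, -0.9241, 0.5624]  P^-=[1.1592 -0.1579 0.3601; -0.1579 0.4553 -0.1996; 0.3601 -0.1996 0.7825]  S=[1.5364 -0.1782; -0.1782 0.6503]  K=[0.6994 -0.0216; -0.0339 0.6521; 0.0925 -0.1177]  nu=[2.3062, -1.4009]  x^+=[-0.3785, -1.9158, 0.9406]  P^+=[0.4019 -0.0309 0.2440; -0.0309 0.1691 -0.1334; 0.2440 -0.1334 0.7565]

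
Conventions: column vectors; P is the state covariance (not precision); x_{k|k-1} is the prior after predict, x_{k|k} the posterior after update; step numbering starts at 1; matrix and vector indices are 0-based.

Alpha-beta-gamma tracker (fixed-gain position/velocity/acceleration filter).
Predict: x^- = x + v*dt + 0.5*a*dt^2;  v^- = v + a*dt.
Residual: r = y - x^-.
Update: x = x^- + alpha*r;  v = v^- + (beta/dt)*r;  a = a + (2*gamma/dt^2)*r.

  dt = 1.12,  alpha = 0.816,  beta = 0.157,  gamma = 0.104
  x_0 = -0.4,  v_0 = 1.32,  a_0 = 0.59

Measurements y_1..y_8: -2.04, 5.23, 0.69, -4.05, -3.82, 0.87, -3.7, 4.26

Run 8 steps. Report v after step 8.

v_post = -2.2034

step 1: x_pred=1.4484  r=-3.4884  x^+=-1.3981  v^+=1.4918  a^+=0.0116
step 2: x_pred=0.2799  r=4.9501  x^+=4.3192  v^+=2.1986  a^+=0.8324
step 3: x_pred=7.3037  r=-6.6137  x^+=1.9069  v^+=2.2038  a^+=-0.2643
step 4: x_pred=4.2094  r=-8.2594  x^+=-2.5303  v^+=0.7500  a^+=-1.6338
step 5: x_pred=-2.7151  r=-1.1049  x^+=-3.6167  v^+=-1.2348  a^+=-1.8171
step 6: x_pred=-6.1394  r=7.0094  x^+=-0.4197  v^+=-2.2874  a^+=-0.6548
step 7: x_pred=-3.3923  r=-0.3077  x^+=-3.6434  v^+=-3.0639  a^+=-0.7058
step 8: x_pred=-7.5176  r=11.7776  x^+=2.0929  v^+=-2.2034  a^+=1.2471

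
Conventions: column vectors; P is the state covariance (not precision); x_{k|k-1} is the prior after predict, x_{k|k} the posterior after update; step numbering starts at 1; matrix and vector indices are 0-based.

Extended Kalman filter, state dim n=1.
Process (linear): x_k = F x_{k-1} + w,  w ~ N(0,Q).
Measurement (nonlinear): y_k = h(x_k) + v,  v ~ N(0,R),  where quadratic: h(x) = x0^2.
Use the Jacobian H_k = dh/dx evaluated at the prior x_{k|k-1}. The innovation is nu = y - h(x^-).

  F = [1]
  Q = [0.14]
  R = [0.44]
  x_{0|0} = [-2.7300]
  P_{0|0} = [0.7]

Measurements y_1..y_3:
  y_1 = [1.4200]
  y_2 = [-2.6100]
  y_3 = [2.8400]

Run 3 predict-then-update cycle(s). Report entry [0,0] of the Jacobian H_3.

H_jac[0,0] = -0.7304

step 1: x^-=[-2.7300]  P^-=[0.8400]  H_jac=[-5.4600]  S=[25.4817]  K=[-0.1800]  nu=[-6.0329]  x^+=[-1.6442]  P^+=[0.0145]
step 2: x^-=[-1.6442]  P^-=[0.1545]  H_jac=[-3.2883]  S=[2.1106]  K=[-0.2407]  nu=[-5.3132]  x^+=[-0.3652]  P^+=[0.0322]
step 3: x^-=[-0.3652]  P^-=[0.1722]  H_jac=[-0.7304]  S=[0.5319]  K=[-0.2365]  nu=[2.7066]  x^+=[-1.0053]  P^+=[0.1425]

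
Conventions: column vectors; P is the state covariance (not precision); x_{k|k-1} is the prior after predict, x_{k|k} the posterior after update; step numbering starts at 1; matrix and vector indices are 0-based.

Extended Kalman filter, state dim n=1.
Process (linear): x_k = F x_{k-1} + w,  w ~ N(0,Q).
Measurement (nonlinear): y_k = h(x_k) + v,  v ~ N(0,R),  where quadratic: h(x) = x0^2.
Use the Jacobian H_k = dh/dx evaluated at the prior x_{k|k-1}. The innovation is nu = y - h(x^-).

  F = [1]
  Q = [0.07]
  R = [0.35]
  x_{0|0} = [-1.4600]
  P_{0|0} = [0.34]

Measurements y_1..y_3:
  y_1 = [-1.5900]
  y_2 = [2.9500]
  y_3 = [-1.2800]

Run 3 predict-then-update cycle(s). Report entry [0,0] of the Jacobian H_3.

H_jac[0,0] = -1.5540

step 1: x^-=[-1.4600]  P^-=[0.4100]  H_jac=[-2.9200]  S=[3.8458]  K=[-0.3113]  nu=[-3.7216]  x^+=[-0.3015]  P^+=[0.0373]
step 2: x^-=[-0.3015]  P^-=[0.1073]  H_jac=[-0.6029]  S=[0.3890]  K=[-0.1663]  nu=[2.8591]  x^+=[-0.7770]  P^+=[0.0966]
step 3: x^-=[-0.7770]  P^-=[0.1666]  H_jac=[-1.5540]  S=[0.7522]  K=[-0.3441]  nu=[-1.8838]  x^+=[-0.1289]  P^+=[0.0775]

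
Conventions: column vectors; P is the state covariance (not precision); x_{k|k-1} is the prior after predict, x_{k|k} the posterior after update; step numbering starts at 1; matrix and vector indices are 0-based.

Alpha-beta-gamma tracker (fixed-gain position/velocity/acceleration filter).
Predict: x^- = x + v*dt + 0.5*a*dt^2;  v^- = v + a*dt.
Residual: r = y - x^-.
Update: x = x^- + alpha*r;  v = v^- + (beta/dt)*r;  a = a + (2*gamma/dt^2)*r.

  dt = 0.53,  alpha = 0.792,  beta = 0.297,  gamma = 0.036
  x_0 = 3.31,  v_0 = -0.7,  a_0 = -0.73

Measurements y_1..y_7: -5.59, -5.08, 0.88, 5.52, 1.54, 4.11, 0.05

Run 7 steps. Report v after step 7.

v_post = 0.1928

step 1: x_pred=2.8365  r=-8.4265  x^+=-3.8373  v^+=-5.8089  a^+=-2.8899
step 2: x_pred=-7.3219  r=2.2419  x^+=-5.5463  v^+=-6.0842  a^+=-2.3152
step 3: x_pred=-9.0961  r=9.9761  x^+=-1.1950  v^+=-1.7209  a^+=0.2418
step 4: x_pred=-2.0731  r=7.5931  x^+=3.9406  v^+=2.6623  a^+=2.1881
step 5: x_pred=5.6590  r=-4.1190  x^+=2.3967  v^+=1.5138  a^+=1.1323
step 6: x_pred=3.3581  r=0.7519  x^+=3.9536  v^+=2.5353  a^+=1.3251
step 7: x_pred=5.4834  r=-5.4334  x^+=1.1802  v^+=0.1928  a^+=-0.0676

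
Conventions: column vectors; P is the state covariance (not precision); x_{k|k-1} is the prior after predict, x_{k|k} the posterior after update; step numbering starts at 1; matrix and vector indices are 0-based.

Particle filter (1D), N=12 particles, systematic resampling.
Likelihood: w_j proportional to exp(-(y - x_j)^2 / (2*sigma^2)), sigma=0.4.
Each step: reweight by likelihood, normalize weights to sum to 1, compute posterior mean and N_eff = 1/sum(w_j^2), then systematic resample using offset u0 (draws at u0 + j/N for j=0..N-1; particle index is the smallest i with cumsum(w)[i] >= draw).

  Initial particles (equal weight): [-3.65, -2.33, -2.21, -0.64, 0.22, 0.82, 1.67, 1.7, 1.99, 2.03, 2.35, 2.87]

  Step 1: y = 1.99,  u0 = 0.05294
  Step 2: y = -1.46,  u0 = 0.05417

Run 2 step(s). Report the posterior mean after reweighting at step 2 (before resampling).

post_mean = 1.6813

step 1: w=[0.0000, 0.0000, 0.0000, 0.0000, 0.0000, 0.0033, 0.1705, 0.1805, 0.2347, 0.2336, 0.1566, 0.0209]  mean=1.9634  Neff=5.0952  idx=[6, 6, 7, 7, 8, 8, 8, 9, 9, 9, 10, 10]
step 2: w=[0.3210, 0.3210, 0.1780, 0.1780, 0.0004, 0.0004, 0.0004, 0.0002, 0.0002, 0.0002, 0.0000, 0.0000]  mean=1.6813  Neff=3.7105  idx=[0, 0, 0, 0, 1, 1, 1, 1, 2, 2, 3, 3]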